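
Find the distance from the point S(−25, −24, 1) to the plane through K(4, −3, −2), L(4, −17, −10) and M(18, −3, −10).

KL = (0, −14, −8) and KM = (14, 0, −8), so a normal is n = KL × KM = (112, −112, 196).
Then n·(−25, −24, 1) − 392 = −308.
|n| = √(12544 + 12544 + 38416) = 252, so the distance is |-308|/252 = 11/9.

11/9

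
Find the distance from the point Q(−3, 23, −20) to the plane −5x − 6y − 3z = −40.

d = |(-5)·(-3) + (-6)·23 + (-3)·(-20) − (-40)| / √(25 + 36 + 9) = |-23| / √70 = 23/√70.

23√70/70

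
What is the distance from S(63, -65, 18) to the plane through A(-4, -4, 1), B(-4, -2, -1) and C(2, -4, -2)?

AB = (0, 2, -2) and AC = (6, 0, -3), so a normal is n = AB × AC = (-6, -12, -12).
Then n·(63, -65, 18) - 60 = 126.
|n| = √(36 + 144 + 144) = 18, so the distance is |126|/18 = 7.

7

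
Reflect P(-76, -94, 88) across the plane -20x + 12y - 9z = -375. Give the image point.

n = (-20, 12, -9), |n|² = 625, n·P − (-375) = -25, so t = -25/625 = -1/25.
Foot F = P − (-1/25)·n = (-384/5, -2338/25, 2191/25); the reflection is 2F − P = (-388/5, -2326/25, 2182/25).

(-388/5, -2326/25, 2182/25)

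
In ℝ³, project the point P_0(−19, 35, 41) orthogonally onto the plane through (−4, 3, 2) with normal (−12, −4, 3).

The perpendicular from P_0 has direction n = (−12, −4, 3): r = (−19, 35, 41) + μ(−12, −4, 3).
Substitute into the plane: n·(P_0 + μn) = 42 gives 211 + 169μ = 42, so μ = -1.
Foot = (−19, 35, 41) + (-1)·(−12, −4, 3) = (−7, 39, 38).

(-7, 39, 38)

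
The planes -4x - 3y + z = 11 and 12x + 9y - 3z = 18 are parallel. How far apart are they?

17/√26

Divide the second equation by -3 to match normals: -4x - 3y + z = -6.
With common normal n = (-4, -3, 1) (|n| = √26), the distance is |11 − (-6)|/|n| = 17/√26.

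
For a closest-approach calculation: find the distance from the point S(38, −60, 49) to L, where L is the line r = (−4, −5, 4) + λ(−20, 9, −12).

√1189

Direction vector d = (−20, 9, −12).
AP = (42, −55, 45), and AP × d = (255, −396, −722).
|AP × d|² = 743125 and |d|² = 625, so the distance is √(743125/625) = √1189.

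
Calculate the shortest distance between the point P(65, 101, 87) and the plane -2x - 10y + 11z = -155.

28/15

Normal vector n = (-2, -10, 11), and n·(65, 101, 87) - (-155) = -28.
|n| = √(4 + 100 + 121) = 15, so the distance is |-28|/15 = 28/15.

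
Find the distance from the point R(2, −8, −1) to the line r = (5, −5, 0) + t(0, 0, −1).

3√2

Direction vector d = (0, 0, −1).
AP = (−3, −3, −1), and AP × d = (3, −3, 0).
|AP × d|² = 18 and |d|² = 1, so the distance is √18 = 3√2.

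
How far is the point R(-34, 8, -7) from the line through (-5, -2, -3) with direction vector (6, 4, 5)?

Direction vector d = (6, 4, 5).
AP = (-29, 10, -4); AP·d = -154, |AP|² = 957, |d|² = 77.
distance² = |AP|² − (AP·d)²/|d|² = 957 − 23716/77 = 649, so the distance is √649.

√649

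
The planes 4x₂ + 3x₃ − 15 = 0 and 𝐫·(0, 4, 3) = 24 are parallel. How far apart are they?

9/5

With common normal n = (0, 4, 3) (|n| = 5), the distance is |15 − 24|/|n| = 9/5.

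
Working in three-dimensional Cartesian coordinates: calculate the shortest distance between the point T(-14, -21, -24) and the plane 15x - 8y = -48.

Normal vector n = (15, -8, 0), and n·(-14, -21, -24) - (-48) = 6.
|n| = √(225 + 64 + 0) = 17, so the distance is |6|/17 = 6/17.

6/17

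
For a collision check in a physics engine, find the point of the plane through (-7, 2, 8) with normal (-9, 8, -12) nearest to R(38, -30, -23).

(29, -22, -35)

n = (-9, 8, -12), |n|² = 289, and n·R − (-17) = -289.
t = -289/289 = -1, so the foot is R − t·n = (38, -30, -23) − (-1)·(-9, 8, -12) = (29, -22, -35).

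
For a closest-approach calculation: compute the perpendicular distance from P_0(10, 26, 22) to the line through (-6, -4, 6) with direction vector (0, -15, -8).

16

Direction vector d = (0, -15, -8).
AP = (16, 30, 16); AP·d = -578, |AP|² = 1412, |d|² = 289.
distance² = |AP|² − (AP·d)²/|d|² = 1412 − 334084/289 = 256, so the distance is 16.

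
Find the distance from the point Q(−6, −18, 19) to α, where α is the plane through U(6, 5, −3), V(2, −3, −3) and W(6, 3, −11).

UV = (−4, −8, 0) and UW = (0, −2, −8), so a normal is n = UV × UW = (64, −32, 8).
n = (64, −32, 8); n·P − 200 = 144; |n| = 72; distance = 144/72 = 2.

2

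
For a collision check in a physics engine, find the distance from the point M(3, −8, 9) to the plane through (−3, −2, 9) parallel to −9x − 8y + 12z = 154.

6/17

Parallel planes share the normal n = (−9, −8, 12); since (−3, −2, 9) lies on the plane, its equation is −9x − 8y + 12z = 151.
d = |(-9)·3 + (-8)·(-8) + 12·9 − 151| / √(81 + 64 + 144) = |-6| / 17 = 6/17.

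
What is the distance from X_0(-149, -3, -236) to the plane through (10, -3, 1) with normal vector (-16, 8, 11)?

3

The plane has equation n·(r − (10, -3, 1)) = 0, i.e. n·r = -173.
d = |(-16)·(-149) + 8·(-3) + 11·(-236) − (-173)| / √(256 + 64 + 121) = |-63| / 21 = 3.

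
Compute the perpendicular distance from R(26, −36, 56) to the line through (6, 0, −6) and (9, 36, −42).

A direction vector is d = (3, 36, −36).
AP = (20, −36, 62), and AP × d = (−936, 906, 828).
|AP × d|² = 2382516 and |d|² = 2601, so the distance is √(2382516/2601) = √916 = 2√229.

2√229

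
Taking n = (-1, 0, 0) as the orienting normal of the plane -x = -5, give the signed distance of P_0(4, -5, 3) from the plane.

1

n·P_0 − (-5) = 1.
|n| = 1, so the signed distance is 1/1 = 1.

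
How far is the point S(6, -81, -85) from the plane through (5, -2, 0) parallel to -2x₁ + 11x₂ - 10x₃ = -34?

Parallel planes share the normal n = (-2, 11, -10); since (5, -2, 0) lies on the plane, its equation is -2x₁ + 11x₂ - 10x₃ = -32.
Then n·(6, -81, -85) - (-32) = -21.
|n| = √(4 + 121 + 100) = 15, so the distance is |-21|/15 = 7/5.

7/5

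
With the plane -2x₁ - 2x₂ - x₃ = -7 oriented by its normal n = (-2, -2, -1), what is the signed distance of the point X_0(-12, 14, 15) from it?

n·X_0 − (-7) = -12.
|n| = 3, so the signed distance is -12/3 = -4.

-4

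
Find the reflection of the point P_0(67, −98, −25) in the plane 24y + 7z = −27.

With n = (0, 24, 7), the signed offset is (n·P_0 − (-27))/|n|² = -2500/625 = -4.
P_0' = P_0 − 2t·n = (67, −98, −25) − (-8)·(0, 24, 7) = (67, 94, 31).

(67, 94, 31)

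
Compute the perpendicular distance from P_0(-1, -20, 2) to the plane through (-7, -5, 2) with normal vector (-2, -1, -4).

The plane has equation n·(r − (-7, -5, 2)) = 0, i.e. n·r = 11.
Then n·(-1, -20, 2) - 11 = 3.
|n| = √(4 + 1 + 16) = √21, so the distance is |3|/√21 = 3/√21.

√21/7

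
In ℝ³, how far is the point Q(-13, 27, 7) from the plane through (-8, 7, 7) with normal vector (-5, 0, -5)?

5/√2

The plane has equation n·(r − (-8, 7, 7)) = 0, i.e. n·r = 5.
Then n·(-13, 27, 7) - 5 = 25.
|n| = √(25 + 0 + 25) = 5√2, so the distance is |25|/(5√2) = 5√2/2.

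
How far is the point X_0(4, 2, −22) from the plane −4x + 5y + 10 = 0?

4√41/41

Normal vector n = (−4, 5, 0), and n·(4, 2, −22) − (−10) = 4.
|n| = √(16 + 25 + 0) = √41, so the distance is |4|/√41 = 4/√41.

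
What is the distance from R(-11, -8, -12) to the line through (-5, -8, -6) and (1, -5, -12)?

A direction vector is d = (6, 3, -6).
AP = (-6, 0, -6), and AP × d = (18, -72, -18).
|AP × d|² = 5832 and |d|² = 81, so the distance is √(5832/81) = √72 = 6√2.

6√2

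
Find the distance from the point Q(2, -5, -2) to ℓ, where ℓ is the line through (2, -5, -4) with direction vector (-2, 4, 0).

Direction vector d = (-2, 4, 0).
AP = (0, 0, 2); AP·d = 0, |AP|² = 4, |d|² = 20.
distance² = |AP|² − (AP·d)²/|d|² = 4 − 0/20 = 4, so the distance is 2.

2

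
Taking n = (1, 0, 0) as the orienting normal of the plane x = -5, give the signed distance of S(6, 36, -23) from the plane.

11

n·S − (-5) = 11.
|n| = 1, so the signed distance is 11/1 = 11.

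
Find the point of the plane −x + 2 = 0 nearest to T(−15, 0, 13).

n = (−1, 0, 0), |n|² = 1, and n·T − (-2) = 17.
t = 17/1 = 17, so the foot is T − t·n = (−15, 0, 13) − 17·(−1, 0, 0) = (2, 0, 13).

(2, 0, 13)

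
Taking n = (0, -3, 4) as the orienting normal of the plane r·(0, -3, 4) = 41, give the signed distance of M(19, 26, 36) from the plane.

n·M − 41 = 25.
|n| = 5, so the signed distance is 25/5 = 5.

5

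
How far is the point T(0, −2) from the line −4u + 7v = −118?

d = |(-4)·0 + 7·(-2) − (-118)| / √(16 + 49) = |104|/√65 = 8√65/5.

104/√65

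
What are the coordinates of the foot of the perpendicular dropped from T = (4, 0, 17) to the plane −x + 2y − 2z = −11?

The perpendicular from T has direction n = (−1, 2, −2): r = (4, 0, 17) + t(−1, 2, −2).
Substitute into the plane: n·(T + tn) = -11 gives -38 + 9t = -11, so t = 3.
Foot = (4, 0, 17) + 3·(−1, 2, −2) = (1, 6, 11).

(1, 6, 11)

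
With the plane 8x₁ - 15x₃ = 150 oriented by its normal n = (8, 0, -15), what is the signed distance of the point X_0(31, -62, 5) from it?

23/17

n·X_0 − 150 = 23.
|n| = 17, so the signed distance is 23/17.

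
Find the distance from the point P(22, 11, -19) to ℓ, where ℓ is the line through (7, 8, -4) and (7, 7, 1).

15

A direction vector is d = (0, -1, 5).
AP = (15, 3, -15), and AP × d = (0, -75, -15).
|AP × d|² = 5850 and |d|² = 26, so the distance is √(5850/26) = √225 = 15.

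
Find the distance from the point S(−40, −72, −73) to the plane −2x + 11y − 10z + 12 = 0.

2

d = |(-2)·(-40) + 11·(-72) + (-10)·(-73) − (-12)| / √(4 + 121 + 100) = |30| / 15 = 2.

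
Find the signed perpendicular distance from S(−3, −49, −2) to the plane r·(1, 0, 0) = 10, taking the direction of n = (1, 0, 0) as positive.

n·S − 10 = -13.
|n| = 1, so the signed distance is -13/1 = -13.

-13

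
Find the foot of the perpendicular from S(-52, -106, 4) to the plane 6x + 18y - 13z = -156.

n = (6, 18, -13), |n|² = 529, and n·S − (-156) = -2116.
t = -2116/529 = -4, so the foot is S − t·n = (-52, -106, 4) − (-4)·(6, 18, -13) = (-28, -34, -48).

(-28, -34, -48)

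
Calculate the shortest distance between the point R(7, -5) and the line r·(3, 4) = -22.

23/5

The normal to the line is n = (3, 4) with |n| = 5.
|n·R − (-22)| = |1 − (-22)| = 23, so the distance is 23/5.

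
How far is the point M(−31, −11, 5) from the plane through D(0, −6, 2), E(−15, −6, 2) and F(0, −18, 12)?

7√61/61

DE = (−15, 0, 0) and DF = (0, −12, 10), so a normal is n = DE × DF = (0, 150, 180).
d = |150·(-11) + 180·5 − (-540)| / √(0 + 22500 + 32400) = |-210| / (30√61) = 7/√61.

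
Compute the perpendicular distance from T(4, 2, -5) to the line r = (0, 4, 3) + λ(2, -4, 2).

2√21

Direction vector d = (2, -4, 2).
AP = (4, -2, -8), and AP × d = (-36, -24, -12).
|AP × d|² = 2016 and |d|² = 24, so the distance is √(2016/24) = √84 = 2√21.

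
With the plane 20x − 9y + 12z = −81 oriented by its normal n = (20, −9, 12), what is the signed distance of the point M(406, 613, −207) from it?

n·M − (-81) = 200.
|n| = 25, so the signed distance is 200/25 = 8.

8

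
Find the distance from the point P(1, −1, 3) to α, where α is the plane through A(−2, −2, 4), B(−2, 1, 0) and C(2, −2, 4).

1/5

AB = (0, 3, −4) and AC = (4, 0, 0), so a normal is n = AB × AC = (0, −16, −12).
d = |(-16)·(-1) + (-12)·3 − (-16)| / √(0 + 256 + 144) = |-4| / 20 = 1/5.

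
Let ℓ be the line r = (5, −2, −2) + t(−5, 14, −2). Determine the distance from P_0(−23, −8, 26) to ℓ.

Direction vector d = (−5, 14, −2).
AP = (−28, −6, 28), and AP × d = (−380, −196, −422).
|AP × d|² = 360900 and |d|² = 225, so the distance is √(360900/225) = √1604 = 2√401.

2√401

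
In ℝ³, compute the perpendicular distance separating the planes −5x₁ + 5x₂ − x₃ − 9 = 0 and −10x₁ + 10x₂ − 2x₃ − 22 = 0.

Divide the second equation by 2 to match normals: −5x₁ + 5x₂ − x₃ = 11.
Both planes have normal n = (−5, 5, −1), |n| = √51. Any point on the first plane is at distance |11 − 9|/|n| = 2/√51 = 2√51/51 from the second.

2/√51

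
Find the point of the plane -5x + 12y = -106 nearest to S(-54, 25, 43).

The perpendicular from S has direction n = (-5, 12, 0): r = (-54, 25, 43) + λ(-5, 12, 0).
Substitute into the plane: n·(S + λn) = -106 gives 570 + 169λ = -106, so λ = -4.
Foot = (-54, 25, 43) + (-4)·(-5, 12, 0) = (-34, -23, 43).

(-34, -23, 43)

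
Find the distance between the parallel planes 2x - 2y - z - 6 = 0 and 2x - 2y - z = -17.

Both planes have normal n = (2, -2, -1), |n| = 3. Any point on the first plane is at distance |(-17) − 6|/|n| = 23/3 from the second.

23/3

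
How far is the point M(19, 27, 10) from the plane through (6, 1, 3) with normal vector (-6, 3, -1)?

The plane has equation n·(r − (6, 1, 3)) = 0, i.e. n·r = -36.
Then n·(19, 27, 10) - (-36) = -7.
|n| = √(36 + 9 + 1) = √46, so the distance is |-7|/√46 = 7√46/46.

7/√46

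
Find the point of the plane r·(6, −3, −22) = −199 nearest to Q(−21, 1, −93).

n = (6, −3, −22), |n|² = 529, and n·Q − (-199) = 2116.
t = 2116/529 = 4, so the foot is Q − t·n = (−21, 1, −93) − 4·(6, −3, −22) = (−45, 13, −5).

(-45, 13, -5)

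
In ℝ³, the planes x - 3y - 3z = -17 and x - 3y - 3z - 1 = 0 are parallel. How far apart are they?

18/√19

Both planes have normal n = (1, -3, -3), |n| = √19. Any point on the first plane is at distance |1 − (-17)|/|n| = 18/√19 = 18√19/19 from the second.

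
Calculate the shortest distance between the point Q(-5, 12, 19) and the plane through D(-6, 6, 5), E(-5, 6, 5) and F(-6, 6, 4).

6

DE = (1, 0, 0) and DF = (0, 0, -1), so a normal is n = DE × DF = (0, 1, 0).
n = (0, 1, 0); n·P − 6 = 6; |n| = 1; distance = 6/1 = 6.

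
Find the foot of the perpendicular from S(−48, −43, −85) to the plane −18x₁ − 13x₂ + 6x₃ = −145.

n = (−18, −13, 6), |n|² = 529, and n·S − (-145) = 1058.
t = 1058/529 = 2, so the foot is S − t·n = (−48, −43, −85) − 2·(−18, −13, 6) = (−12, −17, −97).

(-12, -17, -97)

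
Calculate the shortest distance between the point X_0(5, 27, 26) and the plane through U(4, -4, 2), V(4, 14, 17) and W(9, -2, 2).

UV = (0, 18, 15) and UW = (5, 2, 0), so a normal is n = UV × UW = (-30, 75, -90).
d = |(-30)·5 + 75·27 + (-90)·26 − (-600)| / √(900 + 5625 + 8100) = |135| / (15√65) = 9/√65.

9/√65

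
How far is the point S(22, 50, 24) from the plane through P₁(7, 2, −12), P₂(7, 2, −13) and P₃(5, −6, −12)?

P₁P₂ = (0, 0, −1) and P₁P₃ = (−2, −8, 0), so a normal is n = P₁P₂ × P₁P₃ = (−8, 2, 0).
n = (−8, 2, 0); n·P − (-52) = -24; |n| = 2√17; distance = 24/(2√17) = 12/√17.

12/√17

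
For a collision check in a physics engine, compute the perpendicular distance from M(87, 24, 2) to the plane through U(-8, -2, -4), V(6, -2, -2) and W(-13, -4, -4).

8/5

UV = (14, 0, 2) and UW = (-5, -2, 0), so a normal is n = UV × UW = (4, -10, -28).
d = |4·87 + (-10)·24 + (-28)·2 − 100| / √(16 + 100 + 784) = |-48| / 30 = 8/5.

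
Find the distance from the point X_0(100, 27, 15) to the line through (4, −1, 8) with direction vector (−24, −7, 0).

Direction vector d = (−24, −7, 0).
AP = (96, 28, 7); AP·d = -2500, |AP|² = 10049, |d|² = 625.
distance² = |AP|² − (AP·d)²/|d|² = 10049 − 6250000/625 = 49, so the distance is 7.

7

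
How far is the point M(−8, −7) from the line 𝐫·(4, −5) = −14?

17/√41

d = |4·(-8) + (-5)·(-7) − (-14)| / √(16 + 25) = |17|/√41 = 17/√41.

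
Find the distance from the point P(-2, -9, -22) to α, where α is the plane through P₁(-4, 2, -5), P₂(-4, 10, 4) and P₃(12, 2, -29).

P₁P₂ = (0, 8, 9) and P₁P₃ = (16, 0, -24), so a normal is n = P₁P₂ × P₁P₃ = (-192, 144, -128).
Then n·(-2, -9, -22) - 1696 = 208.
|n| = √(36864 + 20736 + 16384) = 272, so the distance is |208|/272 = 13/17.

13/17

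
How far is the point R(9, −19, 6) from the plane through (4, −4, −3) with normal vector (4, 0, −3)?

7/5

The plane has equation n·(r − (4, −4, −3)) = 0, i.e. n·r = 25.
Then n·(9, −19, 6) − 25 = −7.
|n| = √(16 + 0 + 9) = 5, so the distance is |-7|/5 = 7/5.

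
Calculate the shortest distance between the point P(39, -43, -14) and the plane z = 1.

Normal vector n = (0, 0, 1), and n·(39, -43, -14) - 1 = -15.
|n| = √(0 + 0 + 1) = 1, so the distance is |-15|/1 = 15.

15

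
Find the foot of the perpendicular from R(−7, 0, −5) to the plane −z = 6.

The perpendicular from R has direction n = (0, 0, −1): r = (−7, 0, −5) + μ(0, 0, −1).
Substitute into the plane: n·(R + μn) = 6 gives 5 + 1μ = 6, so μ = 1.
Foot = (−7, 0, −5) + 1·(0, 0, −1) = (−7, 0, −6).

(-7, 0, -6)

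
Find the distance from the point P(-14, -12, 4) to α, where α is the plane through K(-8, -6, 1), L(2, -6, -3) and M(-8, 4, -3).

KL = (10, 0, -4) and KM = (0, 10, -4), so a normal is n = KL × KM = (40, 40, 100).
Then n·(-14, -12, 4) - (-460) = -180.
|n| = √(1600 + 1600 + 10000) = 20√33, so the distance is |-180|/(20√33) = 9/√33.

3√33/11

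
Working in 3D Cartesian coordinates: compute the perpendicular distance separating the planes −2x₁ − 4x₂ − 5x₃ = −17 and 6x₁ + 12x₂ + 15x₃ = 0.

17/(3√5)

Divide the second equation by -3 to match normals: −2x₁ − 4x₂ − 5x₃ = 0.
Both planes have normal n = (−2, −4, −5), |n| = 3√5. Any point on the first plane is at distance |0 − (-17)|/|n| = 17/(3√5) = 17√5/15 from the second.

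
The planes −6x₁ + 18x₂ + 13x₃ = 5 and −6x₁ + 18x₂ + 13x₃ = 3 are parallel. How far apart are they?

With common normal n = (−6, 18, 13) (|n| = 23), the distance is |5 − 3|/|n| = 2/23.

2/23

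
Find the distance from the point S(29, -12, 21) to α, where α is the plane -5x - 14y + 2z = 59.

Normal vector n = (-5, -14, 2), and n·(29, -12, 21) - 59 = 6.
|n| = √(25 + 196 + 4) = 15, so the distance is |6|/15 = 2/5.

2/5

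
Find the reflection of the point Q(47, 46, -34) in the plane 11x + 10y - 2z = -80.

With n = (11, 10, -2), the signed offset is (n·Q − (-80))/|n|² = 1125/225 = 5.
Q' = Q − 2t·n = (47, 46, -34) − 10·(11, 10, -2) = (-63, -54, -14).

(-63, -54, -14)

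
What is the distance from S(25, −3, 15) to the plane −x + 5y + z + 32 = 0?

7/(3√3)

Normal vector n = (−1, 5, 1), and n·(25, −3, 15) − (−32) = 7.
|n| = √(1 + 25 + 1) = 3√3, so the distance is |7|/(3√3) = 7/(3√3).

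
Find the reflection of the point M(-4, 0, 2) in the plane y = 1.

n = (0, 1, 0), |n|² = 1, n·M − 1 = -1, so t = -1/1 = -1.
Foot F = M − (-1)·n = (-4, 1, 2); the reflection is 2F − M = (-4, 2, 2).

(-4, 2, 2)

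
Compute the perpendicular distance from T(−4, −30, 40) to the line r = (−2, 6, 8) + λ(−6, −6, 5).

Direction vector d = (−6, −6, 5).
AP = (−2, −36, 32); AP·d = 388, |AP|² = 2324, |d|² = 97.
distance² = |AP|² − (AP·d)²/|d|² = 2324 − 150544/97 = 772, so the distance is 2√193.

2√193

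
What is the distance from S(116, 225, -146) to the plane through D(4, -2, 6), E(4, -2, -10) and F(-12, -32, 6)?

8

DE = (0, 0, -16) and DF = (-16, -30, 0), so a normal is n = DE × DF = (-480, 256, 0).
Then n·(116, 225, -146) - (-2432) = 4352.
|n| = √(230400 + 65536 + 0) = 544, so the distance is |4352|/544 = 8.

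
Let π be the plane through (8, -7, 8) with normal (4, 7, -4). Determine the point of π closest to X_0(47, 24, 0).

The perpendicular from X_0 has direction n = (4, 7, -4): r = (47, 24, 0) + t(4, 7, -4).
Substitute into the plane: n·(X_0 + tn) = -49 gives 356 + 81t = -49, so t = -5.
Foot = (47, 24, 0) + (-5)·(4, 7, -4) = (27, -11, 20).

(27, -11, 20)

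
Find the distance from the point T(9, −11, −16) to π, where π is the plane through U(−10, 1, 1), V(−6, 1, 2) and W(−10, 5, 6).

UV = (4, 0, 1) and UW = (0, 4, 5), so a normal is n = UV × UW = (−4, −20, 16).
n = (−4, −20, 16); n·P − 36 = -108; |n| = 4√42; distance = 108/(4√42) = 9√42/14.

9√42/14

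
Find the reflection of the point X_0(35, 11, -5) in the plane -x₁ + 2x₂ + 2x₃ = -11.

(97/3, 49/3, 1/3)

With n = (-1, 2, 2), the signed offset is (n·X_0 − (-11))/|n|² = -12/9 = -4/3.
X_0' = X_0 − 2t·n = (35, 11, -5) − (-8/3)·(-1, 2, 2) = (97/3, 49/3, 1/3).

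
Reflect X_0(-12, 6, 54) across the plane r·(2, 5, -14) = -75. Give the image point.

(0, 36, -30)

With n = (2, 5, -14), the signed offset is (n·X_0 − (-75))/|n|² = -675/225 = -3.
X_0' = X_0 − 2t·n = (-12, 6, 54) − (-6)·(2, 5, -14) = (0, 36, -30).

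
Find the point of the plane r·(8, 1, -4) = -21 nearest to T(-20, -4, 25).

n = (8, 1, -4), |n|² = 81, and n·T − (-21) = -243.
t = -243/81 = -3, so the foot is T − t·n = (-20, -4, 25) − (-3)·(8, 1, -4) = (4, -1, 13).

(4, -1, 13)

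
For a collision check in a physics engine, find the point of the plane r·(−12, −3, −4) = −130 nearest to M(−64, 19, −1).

n = (−12, −3, −4), |n|² = 169, and n·M − (-130) = 845.
t = 845/169 = 5, so the foot is M − t·n = (−64, 19, −1) − 5·(−12, −3, −4) = (−4, 34, 19).

(-4, 34, 19)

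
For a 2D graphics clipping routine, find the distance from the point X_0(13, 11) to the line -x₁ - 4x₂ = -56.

√17/17

The normal to the line is n = (-1, -4) with |n| = √17.
|n·X_0 − (-56)| = |-57 − (-56)| = 1, so the distance is 1/√17 = √17/17.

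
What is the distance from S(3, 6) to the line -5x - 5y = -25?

2√2

d = |(-5)·3 + (-5)·6 − (-25)| / √(25 + 25) = |-20|/(5√2) = 2√2.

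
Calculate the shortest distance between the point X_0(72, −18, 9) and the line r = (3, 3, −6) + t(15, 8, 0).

Direction vector d = (15, 8, 0).
AP = (69, −21, 15); AP·d = 867, |AP|² = 5427, |d|² = 289.
distance² = |AP|² − (AP·d)²/|d|² = 5427 − 751689/289 = 2826, so the distance is 3√314.

3√314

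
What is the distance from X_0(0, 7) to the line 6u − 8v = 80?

d = |6·0 + (-8)·7 − 80| / √(36 + 64) = |-136|/10 = 68/5.

68/5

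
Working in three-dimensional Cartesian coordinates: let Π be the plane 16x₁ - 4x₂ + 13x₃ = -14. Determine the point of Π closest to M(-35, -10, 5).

n = (16, -4, 13), |n|² = 441, and n·M − (-14) = -441.
t = -441/441 = -1, so the foot is M − t·n = (-35, -10, 5) − (-1)·(16, -4, 13) = (-19, -14, 18).

(-19, -14, 18)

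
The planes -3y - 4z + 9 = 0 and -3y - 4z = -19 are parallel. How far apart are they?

Both planes have normal n = (0, -3, -4), |n| = 5. Any point on the first plane is at distance |(-19) − (-9)|/|n| = 10/5 = 2 from the second.

2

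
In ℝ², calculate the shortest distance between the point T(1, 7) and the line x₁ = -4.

d = |1·1 + 0·7 − (-4)| / √(1 + 0) = |5|/1 = 5.

5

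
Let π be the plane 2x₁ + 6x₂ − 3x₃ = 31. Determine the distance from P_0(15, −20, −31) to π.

4

Normal vector n = (2, 6, −3), and n·(15, −20, −31) − 31 = −28.
|n| = √(4 + 36 + 9) = 7, so the distance is |-28|/7 = 4.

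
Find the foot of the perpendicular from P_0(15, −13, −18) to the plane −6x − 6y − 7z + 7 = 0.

n = (−6, −6, −7), |n|² = 121, and n·P_0 − (-7) = 121.
t = 121/121 = 1, so the foot is P_0 − t·n = (15, −13, −18) − 1·(−6, −6, −7) = (21, −7, −11).

(21, -7, -11)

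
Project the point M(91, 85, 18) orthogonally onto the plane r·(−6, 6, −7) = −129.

(983/11, 953/11, 177/11)

n = (−6, 6, −7), |n|² = 121, and n·M − (-129) = -33.
t = -33/121 = -3/11, so the foot is M − t·n = (91, 85, 18) − (-3/11)·(−6, 6, −7) = (983/11, 953/11, 177/11).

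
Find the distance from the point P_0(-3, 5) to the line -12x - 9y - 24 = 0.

The normal to the line is n = (-12, -9) with |n| = 15.
|n·P_0 − 24| = |-9 − 24| = 33, so the distance is 33/15 = 11/5.

11/5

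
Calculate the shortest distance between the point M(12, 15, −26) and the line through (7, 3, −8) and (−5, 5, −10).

√493

A direction vector is d = (−12, 2, −2).
AP = (5, 12, −18), and AP × d = (12, 226, 154).
|AP × d|² = 74936 and |d|² = 152, so the distance is √(74936/152) = √493.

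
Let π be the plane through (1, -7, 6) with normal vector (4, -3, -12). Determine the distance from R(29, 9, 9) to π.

28/13

The plane has equation n·(r − (1, -7, 6)) = 0, i.e. n·r = -47.
n = (4, -3, -12); n·P − (-47) = 28; |n| = 13; distance = 28/13.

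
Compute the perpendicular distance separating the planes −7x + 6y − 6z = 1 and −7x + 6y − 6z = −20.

With common normal n = (−7, 6, −6) (|n| = 11), the distance is |1 − (-20)|/|n| = 21/11.

21/11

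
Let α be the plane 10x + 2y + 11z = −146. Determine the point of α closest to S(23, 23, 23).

(-7, 17, -10)

n = (10, 2, 11), |n|² = 225, and n·S − (-146) = 675.
t = 675/225 = 3, so the foot is S − t·n = (23, 23, 23) − 3·(10, 2, 11) = (−7, 17, −10).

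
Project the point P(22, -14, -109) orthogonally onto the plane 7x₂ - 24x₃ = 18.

n = (0, 7, -24), |n|² = 625, and n·P − 18 = 2500.
t = 2500/625 = 4, so the foot is P − t·n = (22, -14, -109) − 4·(0, 7, -24) = (22, -42, -13).

(22, -42, -13)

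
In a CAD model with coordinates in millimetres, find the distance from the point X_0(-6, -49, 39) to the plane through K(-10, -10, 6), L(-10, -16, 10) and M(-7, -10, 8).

13/√17

KL = (0, -6, 4) and KM = (3, 0, 2), so a normal is n = KL × KM = (-12, 12, 18).
Then n·(-6, -49, 39) - 108 = 78.
|n| = √(144 + 144 + 324) = 6√17, so the distance is |78|/(6√17) = 13/√17.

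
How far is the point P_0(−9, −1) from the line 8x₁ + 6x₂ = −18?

6

The normal to the line is n = (8, 6) with |n| = 10.
|n·P_0 − (-18)| = |-78 − (-18)| = 60, so the distance is 60/10 = 6.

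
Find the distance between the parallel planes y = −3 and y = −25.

With common normal n = (0, 1, 0) (|n| = 1), the distance is |(-3) − (-25)|/|n| = 22/1 = 22.

22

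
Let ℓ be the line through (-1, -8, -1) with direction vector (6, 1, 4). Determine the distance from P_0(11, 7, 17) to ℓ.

Direction vector d = (6, 1, 4).
AP = (12, 15, 18); AP·d = 159, |AP|² = 693, |d|² = 53.
distance² = |AP|² − (AP·d)²/|d|² = 693 − 25281/53 = 216, so the distance is 6√6.

6√6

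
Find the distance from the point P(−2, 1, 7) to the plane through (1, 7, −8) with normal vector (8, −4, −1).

5/3

The plane has equation n·(r − (1, 7, −8)) = 0, i.e. n·r = -12.
n = (8, −4, −1); n·P − (-12) = -15; |n| = 9; distance = 15/9 = 5/3.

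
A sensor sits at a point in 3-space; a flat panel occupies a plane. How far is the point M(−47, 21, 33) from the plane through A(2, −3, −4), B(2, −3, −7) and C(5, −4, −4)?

AB = (0, 0, −3) and AC = (3, −1, 0), so a normal is n = AB × AC = (−3, −9, 0).
Then n·(−47, 21, 33) − 21 = −69.
|n| = √(9 + 81 + 0) = 3√10, so the distance is |-69|/(3√10) = 23/√10.

23√10/10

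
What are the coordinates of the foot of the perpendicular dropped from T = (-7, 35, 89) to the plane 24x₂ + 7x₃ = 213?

The perpendicular from T has direction n = (0, 24, 7): r = (-7, 35, 89) + t(0, 24, 7).
Substitute into the plane: n·(T + tn) = 213 gives 1463 + 625t = 213, so t = -2.
Foot = (-7, 35, 89) + (-2)·(0, 24, 7) = (-7, -13, 75).

(-7, -13, 75)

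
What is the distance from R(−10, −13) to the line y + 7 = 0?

d = |0·(-10) + 1·(-13) − (-7)| / √(0 + 1) = |-6|/1 = 6.

6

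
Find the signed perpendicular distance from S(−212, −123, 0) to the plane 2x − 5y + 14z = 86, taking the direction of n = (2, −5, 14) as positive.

n·S − 86 = 105.
|n| = 15, so the signed distance is 105/15 = 7.

7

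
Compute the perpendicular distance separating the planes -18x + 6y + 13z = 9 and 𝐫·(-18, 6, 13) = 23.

With common normal n = (-18, 6, 13) (|n| = 23), the distance is |9 − 23|/|n| = 14/23.

14/23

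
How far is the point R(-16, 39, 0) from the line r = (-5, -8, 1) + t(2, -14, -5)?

Direction vector d = (2, -14, -5).
AP = (-11, 47, -1); AP·d = -675, |AP|² = 2331, |d|² = 225.
distance² = |AP|² − (AP·d)²/|d|² = 2331 − 455625/225 = 306, so the distance is 3√34.

3√34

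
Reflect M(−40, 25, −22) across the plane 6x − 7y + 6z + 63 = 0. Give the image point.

(8, -31, 26)

With n = (6, −7, 6), the signed offset is (n·M − (-63))/|n|² = -484/121 = -4.
M' = M − 2t·n = (−40, 25, −22) − (-8)·(6, −7, 6) = (8, −31, 26).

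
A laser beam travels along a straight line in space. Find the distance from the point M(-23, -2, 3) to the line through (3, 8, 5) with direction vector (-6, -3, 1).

Direction vector d = (-6, -3, 1).
AP = (-26, -10, -2); AP·d = 184, |AP|² = 780, |d|² = 46.
distance² = |AP|² − (AP·d)²/|d|² = 780 − 33856/46 = 44, so the distance is 2√11.

2√11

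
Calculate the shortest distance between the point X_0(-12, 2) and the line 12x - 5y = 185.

339/13

The normal to the line is n = (12, -5) with |n| = 13.
|n·X_0 − 185| = |-154 − 185| = 339, so the distance is 339/13.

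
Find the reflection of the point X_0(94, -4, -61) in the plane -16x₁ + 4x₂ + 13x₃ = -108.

With n = (-16, 4, 13), the signed offset is (n·X_0 − (-108))/|n|² = -2205/441 = -5.
X_0' = X_0 − 2t·n = (94, -4, -61) − (-10)·(-16, 4, 13) = (-66, 36, 69).

(-66, 36, 69)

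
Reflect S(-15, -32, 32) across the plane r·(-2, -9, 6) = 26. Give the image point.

n = (-2, -9, 6), |n|² = 121, n·S − 26 = 484, so t = 484/121 = 4.
Foot F = S − 4·n = (-7, 4, 8); the reflection is 2F − S = (1, 40, -16).

(1, 40, -16)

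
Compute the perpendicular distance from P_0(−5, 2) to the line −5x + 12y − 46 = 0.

3/13

d = |(-5)·(-5) + 12·2 − 46| / √(25 + 144) = |3|/13 = 3/13.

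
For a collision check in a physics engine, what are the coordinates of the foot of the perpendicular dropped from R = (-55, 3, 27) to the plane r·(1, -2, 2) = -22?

n = (1, -2, 2), |n|² = 9, and n·R − (-22) = 15.
t = 15/9 = 5/3, so the foot is R − t·n = (-55, 3, 27) − (5/3)·(1, -2, 2) = (-170/3, 19/3, 71/3).

(-170/3, 19/3, 71/3)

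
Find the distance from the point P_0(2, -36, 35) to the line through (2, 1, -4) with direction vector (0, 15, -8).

Direction vector d = (0, 15, -8).
AP = (0, -37, 39); AP·d = -867, |AP|² = 2890, |d|² = 289.
distance² = |AP|² − (AP·d)²/|d|² = 2890 − 751689/289 = 289, so the distance is 17.

17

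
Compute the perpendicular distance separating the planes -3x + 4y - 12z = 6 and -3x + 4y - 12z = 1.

With common normal n = (-3, 4, -12) (|n| = 13), the distance is |6 − 1|/|n| = 5/13.

5/13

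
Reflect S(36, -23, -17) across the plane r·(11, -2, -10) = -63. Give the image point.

(-30, -11, 43)

With n = (11, -2, -10), the signed offset is (n·S − (-63))/|n|² = 675/225 = 3.
S' = S − 2t·n = (36, -23, -17) − 6·(11, -2, -10) = (-30, -11, 43).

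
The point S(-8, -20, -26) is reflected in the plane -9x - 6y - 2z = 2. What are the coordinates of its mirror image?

n = (-9, -6, -2), |n|² = 121, n·S − 2 = 242, so t = 242/121 = 2.
Foot F = S − 2·n = (10, -8, -22); the reflection is 2F − S = (28, 4, -18).

(28, 4, -18)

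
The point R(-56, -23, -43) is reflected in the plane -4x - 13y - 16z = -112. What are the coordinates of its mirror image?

n = (-4, -13, -16), |n|² = 441, n·R − (-112) = 1323, so t = 1323/441 = 3.
Foot F = R − 3·n = (-44, 16, 5); the reflection is 2F − R = (-32, 55, 53).

(-32, 55, 53)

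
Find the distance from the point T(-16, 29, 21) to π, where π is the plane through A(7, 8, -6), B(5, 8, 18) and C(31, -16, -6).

3/17

AB = (-2, 0, 24) and AC = (24, -24, 0), so a normal is n = AB × AC = (576, 576, 48).
d = |576·(-16) + 576·29 + 48·21 − 8352| / √(331776 + 331776 + 2304) = |144| / 816 = 3/17.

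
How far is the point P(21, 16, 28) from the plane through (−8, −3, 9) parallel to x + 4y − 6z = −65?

9/√53

Parallel planes share the normal n = (1, 4, −6); since (−8, −3, 9) lies on the plane, its equation is x + 4y − 6z = -74.
d = |1·21 + 4·16 + (-6)·28 − (-74)| / √(1 + 16 + 36) = |-9| / √53 = 9√53/53.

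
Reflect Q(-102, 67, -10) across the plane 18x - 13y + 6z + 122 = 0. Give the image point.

(78, -63, 50)

With n = (18, -13, 6), the signed offset is (n·Q − (-122))/|n|² = -2645/529 = -5.
Q' = Q − 2t·n = (-102, 67, -10) − (-10)·(18, -13, 6) = (78, -63, 50).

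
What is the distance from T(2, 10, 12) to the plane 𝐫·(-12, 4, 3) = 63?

11/13

d = |(-12)·2 + 4·10 + 3·12 − 63| / √(144 + 16 + 9) = |-11| / 13 = 11/13.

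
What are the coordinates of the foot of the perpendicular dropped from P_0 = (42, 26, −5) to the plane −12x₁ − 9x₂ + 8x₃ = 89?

n = (−12, −9, 8), |n|² = 289, and n·P_0 − 89 = -867.
t = -867/289 = -3, so the foot is P_0 − t·n = (42, 26, −5) − (-3)·(−12, −9, 8) = (6, −1, 19).

(6, -1, 19)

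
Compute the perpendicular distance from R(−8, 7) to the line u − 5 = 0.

13

d = |1·(-8) + 0·7 − 5| / √(1 + 0) = |-13|/1 = 13.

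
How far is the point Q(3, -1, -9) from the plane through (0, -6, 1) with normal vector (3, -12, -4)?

The plane has equation n·(r − (0, -6, 1)) = 0, i.e. n·r = 68.
Then n·(3, -1, -9) - 68 = -11.
|n| = √(9 + 144 + 16) = 13, so the distance is |-11|/13 = 11/13.

11/13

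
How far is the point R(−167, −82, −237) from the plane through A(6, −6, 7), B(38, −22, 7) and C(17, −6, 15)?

4

AB = (32, −16, 0) and AC = (11, 0, 8), so a normal is n = AB × AC = (−128, −256, 176).
Then n·(−167, −82, −237) − 2000 = −1344.
|n| = √(16384 + 65536 + 30976) = 336, so the distance is |-1344|/336 = 4.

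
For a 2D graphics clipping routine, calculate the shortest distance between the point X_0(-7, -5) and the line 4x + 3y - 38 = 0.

81/5

The normal to the line is n = (4, 3) with |n| = 5.
|n·X_0 − 38| = |-43 − 38| = 81, so the distance is 81/5.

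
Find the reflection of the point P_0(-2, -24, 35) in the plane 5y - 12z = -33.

(-2, 6, -37)

n = (0, 5, -12), |n|² = 169, n·P_0 − (-33) = -507, so t = -507/169 = -3.
Foot F = P_0 − (-3)·n = (-2, -9, -1); the reflection is 2F − P_0 = (-2, 6, -37).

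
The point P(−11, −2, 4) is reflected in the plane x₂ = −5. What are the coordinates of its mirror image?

n = (0, 1, 0), |n|² = 1, n·P − (-5) = 3, so t = 3/1 = 3.
Foot F = P − 3·n = (−11, −5, 4); the reflection is 2F − P = (−11, −8, 4).

(-11, -8, 4)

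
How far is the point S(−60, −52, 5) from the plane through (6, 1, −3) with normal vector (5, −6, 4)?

The plane has equation n·(r − (6, 1, −3)) = 0, i.e. n·r = 12.
n = (5, −6, 4); n·P − 12 = 20; |n| = √77; distance = 20/√77.

20√77/77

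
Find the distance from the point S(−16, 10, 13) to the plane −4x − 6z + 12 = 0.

1/√13

Normal vector n = (−4, 0, −6), and n·(−16, 10, 13) − (−12) = −2.
|n| = √(16 + 0 + 36) = 2√13, so the distance is |-2|/(2√13) = 1/√13.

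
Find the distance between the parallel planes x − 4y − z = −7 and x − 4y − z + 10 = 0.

1/√2

Both planes have normal n = (1, −4, −1), |n| = 3√2. Any point on the first plane is at distance |(-10) − (-7)|/|n| = 3/(3√2) = √2/2 from the second.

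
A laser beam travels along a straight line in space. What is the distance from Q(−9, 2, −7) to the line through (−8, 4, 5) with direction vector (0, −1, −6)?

Direction vector d = (0, −1, −6).
AP = (−1, −2, −12), and AP × d = (0, −6, 1).
|AP × d|² = 37 and |d|² = 37, so the distance is √(37/37) = √1 = 1.

1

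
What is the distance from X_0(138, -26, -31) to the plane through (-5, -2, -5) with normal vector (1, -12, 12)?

The plane has equation n·(r − (-5, -2, -5)) = 0, i.e. n·r = -41.
Then n·(138, -26, -31) - (-41) = 119.
|n| = √(1 + 144 + 144) = 17, so the distance is |119|/17 = 7.

7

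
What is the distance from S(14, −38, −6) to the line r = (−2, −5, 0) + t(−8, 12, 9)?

Direction vector d = (−8, 12, 9).
AP = (16, −33, −6); AP·d = -578, |AP|² = 1381, |d|² = 289.
distance² = |AP|² − (AP·d)²/|d|² = 1381 − 334084/289 = 225, so the distance is 15.

15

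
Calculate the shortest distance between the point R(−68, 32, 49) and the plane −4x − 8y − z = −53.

20/9

n = (−4, −8, −1); n·P − (-53) = 20; |n| = 9; distance = 20/9.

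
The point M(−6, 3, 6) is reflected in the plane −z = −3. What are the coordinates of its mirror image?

(-6, 3, 0)

n = (0, 0, −1), |n|² = 1, n·M − (-3) = -3, so t = -3/1 = -3.
Foot F = M − (-3)·n = (−6, 3, 3); the reflection is 2F − M = (−6, 3, 0).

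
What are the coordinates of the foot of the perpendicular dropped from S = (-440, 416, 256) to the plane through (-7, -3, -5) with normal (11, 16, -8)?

The perpendicular from S has direction n = (11, 16, -8): r = (-440, 416, 256) + t(11, 16, -8).
Substitute into the plane: n·(S + tn) = -85 gives -232 + 441t = -85, so t = 1/3.
Foot = (-440, 416, 256) + (1/3)·(11, 16, -8) = (-1309/3, 1264/3, 760/3).

(-1309/3, 1264/3, 760/3)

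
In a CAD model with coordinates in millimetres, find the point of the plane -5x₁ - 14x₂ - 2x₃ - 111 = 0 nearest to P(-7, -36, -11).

(3, -8, -7)

The perpendicular from P has direction n = (-5, -14, -2): r = (-7, -36, -11) + t(-5, -14, -2).
Substitute into the plane: n·(P + tn) = 111 gives 561 + 225t = 111, so t = -2.
Foot = (-7, -36, -11) + (-2)·(-5, -14, -2) = (3, -8, -7).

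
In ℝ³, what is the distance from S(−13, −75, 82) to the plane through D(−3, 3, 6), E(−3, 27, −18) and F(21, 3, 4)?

DE = (0, 24, −24) and DF = (24, 0, −2), so a normal is n = DE × DF = (−48, −576, −576).
Then n·(−13, −75, 82) − (−5040) = 1632.
|n| = √(2304 + 331776 + 331776) = 816, so the distance is |1632|/816 = 2.

2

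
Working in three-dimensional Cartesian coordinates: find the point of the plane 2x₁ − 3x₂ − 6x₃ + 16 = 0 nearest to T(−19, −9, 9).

The perpendicular from T has direction n = (2, −3, −6): r = (−19, −9, 9) + μ(2, −3, −6).
Substitute into the plane: n·(T + μn) = -16 gives -65 + 49μ = -16, so μ = 1.
Foot = (−19, −9, 9) + 1·(2, −3, −6) = (−17, −12, 3).

(-17, -12, 3)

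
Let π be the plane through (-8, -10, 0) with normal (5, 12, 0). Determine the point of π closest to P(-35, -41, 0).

n = (5, 12, 0), |n|² = 169, and n·P − (-160) = -507.
t = -507/169 = -3, so the foot is P − t·n = (-35, -41, 0) − (-3)·(5, 12, 0) = (-20, -5, 0).

(-20, -5, 0)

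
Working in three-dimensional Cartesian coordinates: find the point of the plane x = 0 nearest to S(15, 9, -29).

(0, 9, -29)

The perpendicular from S has direction n = (1, 0, 0): r = (15, 9, -29) + μ(1, 0, 0).
Substitute into the plane: n·(S + μn) = 0 gives 15 + 1μ = 0, so μ = -15.
Foot = (15, 9, -29) + (-15)·(1, 0, 0) = (0, 9, -29).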